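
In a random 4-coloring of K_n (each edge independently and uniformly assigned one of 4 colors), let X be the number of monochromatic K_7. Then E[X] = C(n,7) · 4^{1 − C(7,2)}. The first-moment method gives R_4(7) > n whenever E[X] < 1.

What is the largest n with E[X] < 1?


We need C(n, 7) · 4^{1 − 21} < 1, i.e. C(n, 7) < 4^{21 − 1} = 1099511627776.
Check values of n near the boundary:
  n = 179: C(179, 7) = 1037437234460; 1037437234460 < 1099511627776? YES
  n = 180: C(180, 7) = 1079414463600; 1079414463600 < 1099511627776? YES
  n = 181: C(181, 7) = 1122839183400; 1122839183400 < 1099511627776? NO
  n = 182: C(182, 7) = 1167752750736; 1167752750736 < 1099511627776? NO
The largest n with C(n, 7) < 1099511627776 is n = 180 (where E[X] = 67463403975/68719476736 ≈ 0.981722). Hence R_4(7) > 180, i.e. R_4(7) ≥ 181.

Largest n = 180; hence R_4(7) > 180.


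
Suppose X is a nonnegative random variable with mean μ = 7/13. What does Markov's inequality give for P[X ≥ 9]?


μ = E[X] = 7/13, a = 9.
Markov: P[X ≥ 9] ≤ μ/a = (7/13)/9 = 7/117.
Numerically: ≈ 0.059829.
(Since a = 9 > μ = 0.538462, the bound 7/117 is < 1 and informative.)

P[X ≥ 9] ≤ 7/117 ≈ 0.059829.


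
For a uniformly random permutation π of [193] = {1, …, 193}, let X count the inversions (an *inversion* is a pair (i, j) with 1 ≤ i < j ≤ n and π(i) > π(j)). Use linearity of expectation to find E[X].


Write X = Σ X_I over the C(193, 2) = 18528 pairs i < j, with X_I the indicator of one inversion.
There are 18528 indicators.
For each fixed pair i < j, the values π(i) and π(j) are two distinct elements of {1, …, 193} in uniformly random order; by symmetry P[π(i) > π(j)] = 1/2.
By linearity: E[X] = 18528 · (1/2) = C(193, 2) · (1/2) = 18528/2 = 9264 ≈ 9264.00000.

E[X] = 9264 = 9264.00000.


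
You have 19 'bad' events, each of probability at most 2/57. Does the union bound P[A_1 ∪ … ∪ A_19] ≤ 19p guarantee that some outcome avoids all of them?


Union bound: P[∪_{i=1}^{19} A_i] ≤ Σ_i P[A_i] ≤ 19·p = 19·(2/57) = 2/3.
Numerically: 2/3 ≈ 0.66667.
Is 2/3 < 1? YES.
Since P[∪ A_i] ≤ 2/3 < 1, the complement has P[∩ A_i^c] ≥ 1 − 2/3 = 1/3 > 0, so some outcome avoids every A_i.

19·p = 2/3 ≈ 0.66667; existence CERTIFIED by the union bound.


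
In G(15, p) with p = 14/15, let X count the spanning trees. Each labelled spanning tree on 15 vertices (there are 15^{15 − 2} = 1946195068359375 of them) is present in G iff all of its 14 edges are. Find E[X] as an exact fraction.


K_15 has 15^{15 − 2} = 1946195068359375 labelled spanning trees.
For each such spanning tree H, let X_H = 1 if all 14 edges of H are present in G. Then P[X_H = 1] = p^{14} = (14/15)^{14} = 11112006825558016/29192926025390625.
Summing the indicators: E[X] = Σ_H E[X_H] = 1946195068359375 · p^{14} = 1946195068359375 · 11112006825558016/29192926025390625 = 11112006825558016/15.
Numerically: E[X] ≈ 7.408e+14.

E[X] = 1946195068359375 · (14/15)^{14} = 11112006825558016/15 ≈ 7.408e+14.


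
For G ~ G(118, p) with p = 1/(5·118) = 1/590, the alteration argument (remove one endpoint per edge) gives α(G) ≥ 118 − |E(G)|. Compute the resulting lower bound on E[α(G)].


E[|E(G)|] = C(118, 2)·p = 6903 · (1/590) = 117/10.
E[α(G)] ≥ n − E[|E(G)|] = 118 − 117/10 = 1063/10.
Numerically: ≈ 106.300.
(This is only a lower bound; the true E[α(G)] may be larger.)

E[α(G)] ≥ 1063/10 ≈ 106.300.


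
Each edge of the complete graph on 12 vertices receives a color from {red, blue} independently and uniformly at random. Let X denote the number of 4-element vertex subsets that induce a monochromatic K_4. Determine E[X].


Let X = Σ_S X_S over the C(12, 4) = 495 subsets S of size 4, where X_S = 1 if the K_4 on S is monochromatic.
For a fixed S, the K_4 on S has C(4, 2) = 6 edges. P[all 6 edges red] = (1/2)^6, and likewise for blue, so P[monochromatic] = 2·(1/2)^6 = 2^{1 − 6} = 1/32.
By linearity: E[X] = C(12, 4) · 2^{1 − 6} = 495 · 1/32 = 495/32.
Numerically: E[X] ≈ 15.46875.

E[X] = C(12,4)·2^(1−C(4,2)) = 495/32 ≈ 15.46875.


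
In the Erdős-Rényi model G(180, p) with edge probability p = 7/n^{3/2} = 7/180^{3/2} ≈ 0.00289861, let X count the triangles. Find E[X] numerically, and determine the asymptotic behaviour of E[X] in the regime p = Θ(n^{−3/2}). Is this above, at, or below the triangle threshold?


Number of potential triangles: C(180, 3) = 955860.
Each occurs with probability p³ ≈ (0.00289861)³ ≈ 2.43538624e-08.
By linearity: E[X] = C(180, 3)·p³ ≈ 955860 · 2.43538624e-08 ≈ 0.023279.
Since α = 3/2 > 1, p = c/n^{3/2} = o(1/n) is below the triangle threshold p ~ 1/n. Asymptotically E[X] ~ (c³/6)·n^{3(1−α)} = (7³/6)·n^{-1.5} → 0, so by Markov's inequality G has no triangles w.h.p.

E[X] ≈ 0.023279; in regime p = Θ(1/n^{3/2}) E[X] tends to 0 (below the triangle threshold p ~ 1/n).


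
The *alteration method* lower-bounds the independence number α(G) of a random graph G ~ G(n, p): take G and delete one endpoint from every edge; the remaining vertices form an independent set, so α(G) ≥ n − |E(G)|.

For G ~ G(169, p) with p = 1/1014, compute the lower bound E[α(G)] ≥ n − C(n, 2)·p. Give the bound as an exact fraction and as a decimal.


E[|E(G)|] = C(169, 2)·p = 14196 · (1/1014) = 14.
E[α(G)] ≥ n − E[|E(G)|] = 169 − 14 = 155.
Numerically: ≈ 155.00000.
(This is only a lower bound; the true E[α(G)] may be larger.)

E[α(G)] ≥ 155 ≈ 155.00000.


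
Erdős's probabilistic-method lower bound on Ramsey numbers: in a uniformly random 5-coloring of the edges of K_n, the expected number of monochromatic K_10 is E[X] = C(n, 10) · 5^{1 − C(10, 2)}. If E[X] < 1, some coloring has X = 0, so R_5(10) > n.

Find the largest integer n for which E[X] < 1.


We need C(n, 10) · 5^{1 − 45} < 1, i.e. C(n, 10) < 5^{45 − 1} = 5684341886080801486968994140625.
Check values of n near the boundary:
  n = 5388: C(5388, 10) = 5634865093375880654852250419586; 5634865093375880654852250419586 < 5684341886080801486968994140625? YES
  n = 5389: C(5389, 10) = 5645340767466558997768874792926; 5645340767466558997768874792926 < 5684341886080801486968994140625? YES
  n = 5390: C(5390, 10) = 5655833965919099070255434039753; 5655833965919099070255434039753 < 5684341886080801486968994140625? YES
  n = 5391: C(5391, 10) = 5666344714787188828795213697883; 5666344714787188828795213697883 < 5684341886080801486968994140625? YES
  n = 5392: C(5392, 10) = 5676873040158402483252283957448; 5676873040158402483252283957448 < 5684341886080801486968994140625? YES
  n = 5393: C(5393, 10) = 5687418968154238267170642278008; 5687418968154238267170642278008 < 5684341886080801486968994140625? NO
  n = 5394: C(5394, 10) = 5697982524930156243149785372878; 5697982524930156243149785372878 < 5684341886080801486968994140625? NO
  n = 5395: C(5395, 10) = 5708563736675616143322765475706; 5708563736675616143322765475706 < 5684341886080801486968994140625? NO
The largest n with C(n, 10) < 5684341886080801486968994140625 is n = 5392 (where E[X] = 5676873040158402483252283957448/5684341886080801486968994140625 ≈ 0.999). Hence R_5(10) > 5392, i.e. R_5(10) ≥ 5393.

Largest n = 5392; hence R_5(10) > 5392.


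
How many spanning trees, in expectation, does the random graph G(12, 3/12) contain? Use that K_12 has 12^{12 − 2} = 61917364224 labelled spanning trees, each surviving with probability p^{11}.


K_12 has 12^{12 − 2} = 61917364224 labelled spanning trees.
For each such spanning tree H, let X_H = 1 if all 11 edges of H are present in G. Then P[X_H = 1] = p^{11} = (1/4)^{11} = 1/4194304.
Summing the indicators: E[X] = Σ_H E[X_H] = 61917364224 · p^{11} = 61917364224 · 1/4194304 = 59049/4.
Numerically: E[X] ≈ 14762.

E[X] = 61917364224 · (1/4)^{11} = 59049/4 ≈ 14762.


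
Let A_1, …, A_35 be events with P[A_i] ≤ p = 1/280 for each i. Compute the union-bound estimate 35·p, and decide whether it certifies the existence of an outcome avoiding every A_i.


Union bound: P[∪_{i=1}^{35} A_i] ≤ Σ_i P[A_i] ≤ 35·p = 35·(1/280) = 1/8.
Numerically: 1/8 ≈ 0.125000.
Is 1/8 < 1? YES.
Since P[∪ A_i] ≤ 1/8 < 1, the complement has P[∩ A_i^c] ≥ 1 − 1/8 = 7/8 > 0, so some outcome avoids every A_i.

35·p = 1/8 ≈ 0.125000; existence CERTIFIED by the union bound.


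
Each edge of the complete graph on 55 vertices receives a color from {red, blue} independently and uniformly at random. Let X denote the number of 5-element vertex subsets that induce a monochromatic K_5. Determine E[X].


Let X = Σ_S X_S over the C(55, 5) = 3478761 subsets S of size 5, where X_S = 1 if the K_5 on S is monochromatic.
For a fixed S, the K_5 on S has C(5, 2) = 10 edges. P[all 10 edges red] = (1/2)^10, and likewise for blue, so P[monochromatic] = 2·(1/2)^10 = 2^{1 − 10} = 1/512.
Summing: E[X] = C(55, 5) · 2^{1 − 10} = 3478761 · 1/512 = 3478761/512.
Numerically: E[X] ≈ 6794.45508.

E[X] = C(55,5)·2^(1−C(5,2)) = 3478761/512 ≈ 6794.45508.


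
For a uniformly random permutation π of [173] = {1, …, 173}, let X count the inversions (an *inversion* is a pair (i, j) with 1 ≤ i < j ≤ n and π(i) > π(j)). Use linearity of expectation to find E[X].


Write X = Σ X_I over the C(173, 2) = 14878 pairs i < j, with X_I the indicator of one inversion.
There are 14878 indicators.
For each fixed pair i < j, the values π(i) and π(j) are two distinct elements of {1, …, 173} in uniformly random order; by symmetry P[π(i) > π(j)] = 1/2.
By linearity: E[X] = 14878 · (1/2) = C(173, 2) · (1/2) = 14878/2 = 7439 ≈ 7439.000000.

E[X] = 7439 = 7439.000000.


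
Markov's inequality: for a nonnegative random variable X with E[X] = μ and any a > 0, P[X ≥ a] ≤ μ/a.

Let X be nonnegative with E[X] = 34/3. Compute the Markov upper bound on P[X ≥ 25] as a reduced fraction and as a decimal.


μ = E[X] = 34/3, a = 25.
Markov: P[X ≥ 25] ≤ μ/a = (34/3)/25 = 34/75.
Numerically: ≈ 0.45333.
(Since a = 25 > μ = 11.33333, the bound 34/75 is < 1 and informative.)

P[X ≥ 25] ≤ 34/75 ≈ 0.45333.


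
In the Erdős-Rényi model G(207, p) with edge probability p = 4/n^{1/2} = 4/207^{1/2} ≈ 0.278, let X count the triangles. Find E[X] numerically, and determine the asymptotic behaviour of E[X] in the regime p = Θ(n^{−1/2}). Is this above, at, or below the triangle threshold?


Number of potential triangles: C(207, 3) = 1456935.
Each occurs with probability p³ ≈ (0.278)³ ≈ 2.14894e-02.
By linearity: E[X] = C(207, 3)·p³ ≈ 1456935 · 2.14894e-02 ≈ 31308.671.
Since α = 1/2 < 1, p = c/n^{1/2} ≫ 1/n is above the triangle threshold p ~ 1/n. Asymptotically E[X] ~ (c³/6)·n^{3(1−α)} = (4³/6)·n^{1.5} → ∞; triangles are abundant w.h.p.

E[X] ≈ 31308.671; in regime p = Θ(1/n^{1/2}) E[X] diverges (above the triangle threshold p ~ 1/n).


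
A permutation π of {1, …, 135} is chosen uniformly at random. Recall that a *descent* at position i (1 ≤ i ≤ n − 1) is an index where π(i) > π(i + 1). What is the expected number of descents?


Write X = Σ X_I over i = 1, …, 134, with X_I the indicator of one descent.
There are 134 indicators.
For each fixed i, the pair (π(i), π(i+1)) is a uniformly random ordered pair of distinct values from {1, …, 135}; by symmetry P[π(i) > π(i+1)] = 1/2.
By linearity: E[X] = 134 · (1/2) = (135 − 1) · (1/2) = 67 ≈ 67.00000.

E[X] = 67 = 67.00000.


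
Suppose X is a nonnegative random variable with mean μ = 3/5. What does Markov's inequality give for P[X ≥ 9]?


μ = E[X] = 3/5, a = 9.
Markov: P[X ≥ 9] ≤ μ/a = (3/5)/9 = 1/15.
Numerically: ≈ 0.066667.
(Since a = 9 > μ = 0.600000, the bound 1/15 is < 1 and informative.)

P[X ≥ 9] ≤ 1/15 ≈ 0.066667.


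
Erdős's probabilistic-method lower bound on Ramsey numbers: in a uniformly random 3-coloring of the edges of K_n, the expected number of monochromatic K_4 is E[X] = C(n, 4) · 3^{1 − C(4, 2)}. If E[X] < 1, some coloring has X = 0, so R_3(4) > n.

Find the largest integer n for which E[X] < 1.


We need C(n, 4) · 3^{1 − 6} < 1, i.e. C(n, 4) < 3^{6 − 1} = 243.
Check values of n near the boundary:
  n = 6: C(6, 4) = 15; 15 < 243? YES
  n = 7: C(7, 4) = 35; 35 < 243? YES
  n = 8: C(8, 4) = 70; 70 < 243? YES
  n = 9: C(9, 4) = 126; 126 < 243? YES
  n = 10: C(10, 4) = 210; 210 < 243? YES
  n = 11: C(11, 4) = 330; 330 < 243? NO
  n = 12: C(12, 4) = 495; 495 < 243? NO
The largest n with C(n, 4) < 243 is n = 10 (where E[X] = 70/81 ≈ 0.86420). Hence R_3(4) > 10, i.e. R_3(4) ≥ 11.

Largest n = 10; hence R_3(4) > 10.


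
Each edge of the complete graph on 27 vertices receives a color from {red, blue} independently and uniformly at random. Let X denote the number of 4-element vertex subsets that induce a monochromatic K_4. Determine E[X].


Let X = Σ_S X_S over the C(27, 4) = 17550 subsets S of size 4, where X_S = 1 if the K_4 on S is monochromatic.
For a fixed S, the K_4 on S has C(4, 2) = 6 edges. P[all 6 edges red] = (1/2)^6, and likewise for blue, so P[monochromatic] = 2·(1/2)^6 = 2^{1 − 6} = 1/32.
Summing: E[X] = C(27, 4) · 2^{1 − 6} = 17550 · 1/32 = 8775/16.
Numerically: E[X] ≈ 548.438.

E[X] = C(27,4)·2^(1−C(4,2)) = 8775/16 ≈ 548.438.


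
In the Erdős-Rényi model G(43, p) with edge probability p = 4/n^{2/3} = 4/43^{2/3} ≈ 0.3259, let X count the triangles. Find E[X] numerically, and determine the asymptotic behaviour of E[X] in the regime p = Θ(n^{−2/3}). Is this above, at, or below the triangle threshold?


Number of potential triangles: C(43, 3) = 12341.
Each occurs with probability p³ ≈ (0.3259)³ ≈ 3.461330e-02.
By linearity: E[X] = C(43, 3)·p³ ≈ 12341 · 3.461330e-02 ≈ 427.1628.
Since α = 2/3 < 1, p = c/n^{2/3} ≫ 1/n is above the triangle threshold p ~ 1/n. Asymptotically E[X] ~ (c³/6)·n^{3(1−α)} = (4³/6)·n^{1} → ∞; triangles are abundant w.h.p.

E[X] ≈ 427.1628; in regime p = Θ(1/n^{2/3}) E[X] diverges (above the triangle threshold p ~ 1/n).


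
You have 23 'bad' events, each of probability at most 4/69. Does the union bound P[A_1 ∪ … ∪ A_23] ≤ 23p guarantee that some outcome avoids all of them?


Union bound: P[∪_{i=1}^{23} A_i] ≤ Σ_i P[A_i] ≤ 23·p = 23·(4/69) = 4/3.
Numerically: 4/3 ≈ 1.333333.
Is 4/3 < 1? NO.
Since the bound 4/3 is ≥ 1, the union bound is uninformative here; it does NOT by itself certify existence.

23·p = 4/3 ≈ 1.333333; existence NOT certified by the union bound.


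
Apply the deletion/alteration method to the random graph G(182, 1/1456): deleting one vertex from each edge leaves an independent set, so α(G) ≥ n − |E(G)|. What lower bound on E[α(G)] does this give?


E[|E(G)|] = C(182, 2)·p = 16471 · (1/1456) = 181/16.
E[α(G)] ≥ n − E[|E(G)|] = 182 − 181/16 = 2731/16.
Numerically: ≈ 170.68750.
(This is only a lower bound; the true E[α(G)] may be larger.)

E[α(G)] ≥ 2731/16 ≈ 170.68750.


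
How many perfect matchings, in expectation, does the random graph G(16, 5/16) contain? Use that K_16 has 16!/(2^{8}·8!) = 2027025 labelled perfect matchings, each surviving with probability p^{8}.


K_16 has 16!/(2^{8}·8!) = 2027025 labelled perfect matchings.
For each such perfect matching H, let X_H = 1 if all 8 edges of H are present in G. Then P[X_H = 1] = p^{8} = (5/16)^{8} = 390625/4294967296.
Summing the indicators: E[X] = Σ_H E[X_H] = 2027025 · p^{8} = 2027025 · 390625/4294967296 = 791806640625/4294967296.
Numerically: E[X] ≈ 184.36.

E[X] = 2027025 · (5/16)^{8} = 791806640625/4294967296 ≈ 184.36.


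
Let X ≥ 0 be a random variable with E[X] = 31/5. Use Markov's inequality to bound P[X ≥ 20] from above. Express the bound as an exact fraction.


μ = E[X] = 31/5, a = 20.
Markov: P[X ≥ 20] ≤ μ/a = (31/5)/20 = 31/100.
Numerically: ≈ 0.31000.
(Since a = 20 > μ = 6.20000, the bound 31/100 is < 1 and informative.)

P[X ≥ 20] ≤ 31/100 ≈ 0.31000.


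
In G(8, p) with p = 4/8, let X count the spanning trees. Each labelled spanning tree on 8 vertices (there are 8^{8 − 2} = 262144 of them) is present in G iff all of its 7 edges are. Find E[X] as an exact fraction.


K_8 has 8^{8 − 2} = 262144 labelled spanning trees.
For each such spanning tree H, let X_H = 1 if all 7 edges of H are present in G. Then P[X_H = 1] = p^{7} = (1/2)^{7} = 1/128.
Summing the indicators: E[X] = Σ_H E[X_H] = 262144 · p^{7} = 262144 · 1/128 = 2048.
Numerically: E[X] ≈ 2048.

E[X] = 262144 · (1/2)^{7} = 2048 ≈ 2048.


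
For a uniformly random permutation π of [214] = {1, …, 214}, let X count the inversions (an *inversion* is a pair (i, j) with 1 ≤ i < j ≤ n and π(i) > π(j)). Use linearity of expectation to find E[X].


Write X = Σ X_I over the C(214, 2) = 22791 pairs i < j, with X_I the indicator of one inversion.
There are 22791 indicators.
For each fixed pair i < j, the values π(i) and π(j) are two distinct elements of {1, …, 214} in uniformly random order; by symmetry P[π(i) > π(j)] = 1/2.
By linearity: E[X] = 22791 · (1/2) = C(214, 2) · (1/2) = 22791/2 = 22791/2 ≈ 11395.5000.

E[X] = 22791/2 = 11395.5000.


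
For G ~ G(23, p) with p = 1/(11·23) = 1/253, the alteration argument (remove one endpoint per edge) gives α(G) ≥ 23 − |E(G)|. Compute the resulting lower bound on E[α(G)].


E[|E(G)|] = C(23, 2)·p = 253 · (1/253) = 1.
E[α(G)] ≥ n − E[|E(G)|] = 23 − 1 = 22.
Numerically: ≈ 22.000000.
(This is only a lower bound; the true E[α(G)] may be larger.)

E[α(G)] ≥ 22 ≈ 22.000000.


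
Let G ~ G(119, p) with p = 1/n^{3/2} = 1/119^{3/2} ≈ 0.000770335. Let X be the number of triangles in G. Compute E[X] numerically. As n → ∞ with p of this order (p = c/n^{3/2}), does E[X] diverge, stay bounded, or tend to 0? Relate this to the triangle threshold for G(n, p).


Number of potential triangles: C(119, 3) = 273819.
Each occurs with probability p³ ≈ (0.000770335)³ ≈ 4.57128895e-10.
By linearity: E[X] = C(119, 3)·p³ ≈ 273819 · 4.57128895e-10 ≈ 0.000125.
Since α = 3/2 > 1, p = c/n^{3/2} = o(1/n) is below the triangle threshold p ~ 1/n. Asymptotically E[X] ~ (c³/6)·n^{3(1−α)} = (1³/6)·n^{-1.5} → 0, so by Markov's inequality G has no triangles w.h.p.

E[X] ≈ 0.000125; in regime p = Θ(1/n^{3/2}) E[X] tends to 0 (below the triangle threshold p ~ 1/n).


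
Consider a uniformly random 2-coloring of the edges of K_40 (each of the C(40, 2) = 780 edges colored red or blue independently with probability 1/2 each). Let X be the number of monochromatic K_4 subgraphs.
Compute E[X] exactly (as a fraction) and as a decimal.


Let X = Σ_S X_S over the C(40, 4) = 91390 subsets S of size 4, where X_S = 1 if the K_4 on S is monochromatic.
For a fixed S, the K_4 on S has C(4, 2) = 6 edges. P[all 6 edges red] = (1/2)^6, and likewise for blue, so P[monochromatic] = 2·(1/2)^6 = 2^{1 − 6} = 1/32.
By linearity of expectation: E[X] = C(40, 4) · 2^{1 − 6} = 91390 · 1/32 = 45695/16.
Numerically: E[X] ≈ 2855.938.

E[X] = C(40,4)·2^(1−C(4,2)) = 45695/16 ≈ 2855.938.


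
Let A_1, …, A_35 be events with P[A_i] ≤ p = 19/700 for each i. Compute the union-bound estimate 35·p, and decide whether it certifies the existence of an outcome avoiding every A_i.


Union bound: P[∪_{i=1}^{35} A_i] ≤ Σ_i P[A_i] ≤ 35·p = 35·(19/700) = 19/20.
Numerically: 19/20 ≈ 0.95000.
Is 19/20 < 1? YES.
Since P[∪ A_i] ≤ 19/20 < 1, the complement has P[∩ A_i^c] ≥ 1 − 19/20 = 1/20 > 0, so some outcome avoids every A_i.

35·p = 19/20 ≈ 0.95000; existence CERTIFIED by the union bound.


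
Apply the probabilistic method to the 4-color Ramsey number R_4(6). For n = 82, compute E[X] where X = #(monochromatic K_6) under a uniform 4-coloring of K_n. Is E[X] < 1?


E[X] = C(82, 6) · 4^{1 − 15} = 350161812 · 4^{−14} = 350161812/268435456.
As a reduced fraction: E[X] = 87540453/67108864 ≈ 1.3044544.
Is E[X] < 1? NO.
Since E[X] ≥ 1, the first-moment bound is inconclusive at n = 82; it does NOT by itself certify R_4(6) > 82.

E[X] = 87540453/67108864 ≈ 1.3044544; E[X] ≥ 1; first-moment method inconclusive here.


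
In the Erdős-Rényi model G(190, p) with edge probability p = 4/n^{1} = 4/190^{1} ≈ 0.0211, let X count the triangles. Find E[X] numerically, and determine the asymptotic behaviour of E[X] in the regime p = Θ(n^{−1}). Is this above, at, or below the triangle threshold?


Number of potential triangles: C(190, 3) = 1125180.
Each occurs with probability p³ ≈ (0.0211)³ ≈ 9.33081e-06.
By linearity: E[X] = C(190, 3)·p³ ≈ 1125180 · 9.33081e-06 ≈ 10.499.
Here α = 1, so p = 4/n is exactly at the triangle threshold p ~ 1/n. Asymptotically E[X] → c³/6 = 4³/6 = 32/3 ≈ 10.667, a bounded constant. In this regime the triangle count is asymptotically Poisson(c³/6).

E[X] ≈ 10.499; in regime p = Θ(1/n^{1}) E[X] stays bounded (at the triangle threshold p ~ 1/n).


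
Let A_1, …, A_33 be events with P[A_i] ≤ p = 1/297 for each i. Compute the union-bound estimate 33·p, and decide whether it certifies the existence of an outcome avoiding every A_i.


Union bound: P[∪_{i=1}^{33} A_i] ≤ Σ_i P[A_i] ≤ 33·p = 33·(1/297) = 1/9.
Numerically: 1/9 ≈ 0.1111111.
Is 1/9 < 1? YES.
Since P[∪ A_i] ≤ 1/9 < 1, the complement has P[∩ A_i^c] ≥ 1 − 1/9 = 8/9 > 0, so some outcome avoids every A_i.

33·p = 1/9 ≈ 0.1111111; existence CERTIFIED by the union bound.


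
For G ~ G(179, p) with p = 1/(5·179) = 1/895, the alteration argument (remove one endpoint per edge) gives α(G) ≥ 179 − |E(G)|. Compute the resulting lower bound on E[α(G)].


E[|E(G)|] = C(179, 2)·p = 15931 · (1/895) = 89/5.
E[α(G)] ≥ n − E[|E(G)|] = 179 − 89/5 = 806/5.
Numerically: ≈ 161.200000.
(This is only a lower bound; the true E[α(G)] may be larger.)

E[α(G)] ≥ 806/5 ≈ 161.200000.


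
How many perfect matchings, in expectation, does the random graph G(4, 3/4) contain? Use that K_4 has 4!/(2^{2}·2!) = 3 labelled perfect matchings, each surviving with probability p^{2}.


K_4 has 4!/(2^{2}·2!) = 3 labelled perfect matchings.
For each such perfect matching H, let X_H = 1 if all 2 edges of H are present in G. Then P[X_H = 1] = p^{2} = (3/4)^{2} = 9/16.
Summing the indicators: E[X] = Σ_H E[X_H] = 3 · p^{2} = 3 · 9/16 = 27/16.
Numerically: E[X] ≈ 1.69.

E[X] = 3 · (3/4)^{2} = 27/16 ≈ 1.69.


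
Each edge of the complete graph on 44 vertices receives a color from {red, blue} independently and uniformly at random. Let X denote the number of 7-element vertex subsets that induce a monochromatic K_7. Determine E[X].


Let X = Σ_S X_S over the C(44, 7) = 38320568 subsets S of size 7, where X_S = 1 if the K_7 on S is monochromatic.
For a fixed S, the K_7 on S has C(7, 2) = 21 edges. P[all 21 edges red] = (1/2)^21, and likewise for blue, so P[monochromatic] = 2·(1/2)^21 = 2^{1 − 21} = 1/1048576.
Summing: E[X] = C(44, 7) · 2^{1 − 21} = 38320568 · 1/1048576 = 4790071/131072.
Numerically: E[X] ≈ 36.5453.

E[X] = C(44,7)·2^(1−C(7,2)) = 4790071/131072 ≈ 36.5453.


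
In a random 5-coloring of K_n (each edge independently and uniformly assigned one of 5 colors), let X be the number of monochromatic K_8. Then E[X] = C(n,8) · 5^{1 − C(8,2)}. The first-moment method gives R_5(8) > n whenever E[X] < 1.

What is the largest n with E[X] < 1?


We need C(n, 8) · 5^{1 − 28} < 1, i.e. C(n, 8) < 5^{28 − 1} = 7450580596923828125.
Check values of n near the boundary:
  n = 862: C(862, 8) = 7317951015318931845; 7317951015318931845 < 7450580596923828125? YES
  n = 863: C(863, 8) = 7386423071602617757; 7386423071602617757 < 7450580596923828125? YES
  n = 864: C(864, 8) = 7455455062926006708; 7455455062926006708 < 7450580596923828125? NO
  n = 865: C(865, 8) = 7525050909487743060; 7525050909487743060 < 7450580596923828125? NO
The largest n with C(n, 8) < 7450580596923828125 is n = 863 (where E[X] = 7386423071602617757/7450580596923828125 ≈ 0.9913889). Hence R_5(8) > 863, i.e. R_5(8) ≥ 864.

Largest n = 863; hence R_5(8) > 863.


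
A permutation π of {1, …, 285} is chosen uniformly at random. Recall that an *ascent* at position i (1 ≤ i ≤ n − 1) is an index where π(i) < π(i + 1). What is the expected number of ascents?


Write X = Σ X_I over i = 1, …, 284, with X_I the indicator of one ascent.
There are 284 indicators.
For each fixed i, the pair (π(i), π(i+1)) is a uniformly random ordered pair of distinct values from {1, …, 285}; by symmetry P[π(i) < π(i+1)] = 1/2.
By linearity: E[X] = 284 · (1/2) = (285 − 1) · (1/2) = 142 ≈ 142.0000.

E[X] = 142 = 142.0000.


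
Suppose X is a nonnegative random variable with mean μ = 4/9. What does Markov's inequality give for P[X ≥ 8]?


μ = E[X] = 4/9, a = 8.
Markov: P[X ≥ 8] ≤ μ/a = (4/9)/8 = 1/18.
Numerically: ≈ 0.055556.
(Since a = 8 > μ = 0.444444, the bound 1/18 is < 1 and informative.)

P[X ≥ 8] ≤ 1/18 ≈ 0.055556.


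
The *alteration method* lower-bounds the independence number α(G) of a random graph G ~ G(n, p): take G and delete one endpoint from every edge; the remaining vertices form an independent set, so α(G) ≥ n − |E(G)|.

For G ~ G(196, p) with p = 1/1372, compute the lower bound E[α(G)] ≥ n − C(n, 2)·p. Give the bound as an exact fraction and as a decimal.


E[|E(G)|] = C(196, 2)·p = 19110 · (1/1372) = 195/14.
E[α(G)] ≥ n − E[|E(G)|] = 196 − 195/14 = 2549/14.
Numerically: ≈ 182.0714.
(This is only a lower bound; the true E[α(G)] may be larger.)

E[α(G)] ≥ 2549/14 ≈ 182.0714.


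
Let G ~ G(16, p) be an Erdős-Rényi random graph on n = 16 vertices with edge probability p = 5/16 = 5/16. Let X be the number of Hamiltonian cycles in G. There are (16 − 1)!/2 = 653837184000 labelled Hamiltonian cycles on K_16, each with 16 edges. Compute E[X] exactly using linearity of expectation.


K_16 has (16 − 1)!/2 = 653837184000 labelled Hamiltonian cycles.
For each such Hamiltonian cycle H, let X_H = 1 if all 16 edges of H are present in G. Then P[X_H = 1] = p^{16} = (5/16)^{16} = 152587890625/18446744073709551616.
Summing the indicators: E[X] = Σ_H E[X_H] = 653837184000 · p^{16} = 653837184000 · 152587890625/18446744073709551616 = 97429332733154296875/18014398509481984.
Numerically: E[X] ≈ 5408.41.

E[X] = 653837184000 · (5/16)^{16} = 97429332733154296875/18014398509481984 ≈ 5408.41.


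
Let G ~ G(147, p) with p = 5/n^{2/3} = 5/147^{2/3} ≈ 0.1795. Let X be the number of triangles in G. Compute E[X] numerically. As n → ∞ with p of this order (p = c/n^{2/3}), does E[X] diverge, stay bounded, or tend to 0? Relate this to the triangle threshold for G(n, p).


Number of potential triangles: C(147, 3) = 518665.
Each occurs with probability p³ ≈ (0.1795)³ ≈ 5.784627e-03.
By linearity: E[X] = C(147, 3)·p³ ≈ 518665 · 5.784627e-03 ≈ 3000.2834.
Since α = 2/3 < 1, p = c/n^{2/3} ≫ 1/n is above the triangle threshold p ~ 1/n. Asymptotically E[X] ~ (c³/6)·n^{3(1−α)} = (5³/6)·n^{1} → ∞; triangles are abundant w.h.p.

E[X] ≈ 3000.2834; in regime p = Θ(1/n^{2/3}) E[X] diverges (above the triangle threshold p ~ 1/n).


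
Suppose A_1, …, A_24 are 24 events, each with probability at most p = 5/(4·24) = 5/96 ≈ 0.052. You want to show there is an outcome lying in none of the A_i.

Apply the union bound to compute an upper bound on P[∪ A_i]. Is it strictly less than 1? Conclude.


Union bound: P[∪_{i=1}^{24} A_i] ≤ Σ_i P[A_i] ≤ 24·p = 24·(5/96) = 5/4.
Numerically: 5/4 ≈ 1.250.
Is 5/4 < 1? NO.
Since the bound 5/4 is ≥ 1, the union bound is uninformative here; it does NOT by itself certify existence.

24·p = 5/4 ≈ 1.250; existence NOT certified by the union bound.


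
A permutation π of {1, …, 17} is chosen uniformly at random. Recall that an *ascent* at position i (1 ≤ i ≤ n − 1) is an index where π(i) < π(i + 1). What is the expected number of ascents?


Write X = Σ X_I over i = 1, …, 16, with X_I the indicator of one ascent.
There are 16 indicators.
For each fixed i, the pair (π(i), π(i+1)) is a uniformly random ordered pair of distinct values from {1, …, 17}; by symmetry P[π(i) < π(i+1)] = 1/2.
By linearity: E[X] = 16 · (1/2) = (17 − 1) · (1/2) = 8 ≈ 8.000000.

E[X] = 8 = 8.000000.


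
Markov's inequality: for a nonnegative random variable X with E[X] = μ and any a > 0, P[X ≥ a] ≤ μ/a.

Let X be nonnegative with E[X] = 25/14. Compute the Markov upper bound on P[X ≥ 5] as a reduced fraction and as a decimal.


μ = E[X] = 25/14, a = 5.
Markov: P[X ≥ 5] ≤ μ/a = (25/14)/5 = 5/14.
Numerically: ≈ 0.35714.
(Since a = 5 > μ = 1.78571, the bound 5/14 is < 1 and informative.)

P[X ≥ 5] ≤ 5/14 ≈ 0.35714.


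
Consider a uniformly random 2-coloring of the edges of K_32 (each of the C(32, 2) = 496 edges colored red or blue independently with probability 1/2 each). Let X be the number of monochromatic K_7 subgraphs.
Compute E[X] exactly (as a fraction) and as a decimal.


Let X = Σ_S X_S over the C(32, 7) = 3365856 subsets S of size 7, where X_S = 1 if the K_7 on S is monochromatic.
For a fixed S, the K_7 on S has C(7, 2) = 21 edges. P[all 21 edges red] = (1/2)^21, and likewise for blue, so P[monochromatic] = 2·(1/2)^21 = 2^{1 − 21} = 1/1048576.
By linearity of expectation: E[X] = C(32, 7) · 2^{1 − 21} = 3365856 · 1/1048576 = 105183/32768.
Numerically: E[X] ≈ 3.209930.

E[X] = C(32,7)·2^(1−C(7,2)) = 105183/32768 ≈ 3.209930.


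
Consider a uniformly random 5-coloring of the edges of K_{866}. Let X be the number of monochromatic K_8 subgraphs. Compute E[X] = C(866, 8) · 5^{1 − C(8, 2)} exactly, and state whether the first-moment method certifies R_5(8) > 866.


E[X] = C(866, 8) · 5^{1 − 28} = 7595214554331451620 · 5^{−27} = 7595214554331451620/7450580596923828125.
As a reduced fraction: E[X] = 1519042910866290324/1490116119384765625 ≈ 1.0194124.
Is E[X] < 1? NO.
Since E[X] ≥ 1, the first-moment bound is inconclusive at n = 866; it does NOT by itself certify R_5(8) > 866.

E[X] = 1519042910866290324/1490116119384765625 ≈ 1.0194124; E[X] ≥ 1; first-moment method inconclusive here.


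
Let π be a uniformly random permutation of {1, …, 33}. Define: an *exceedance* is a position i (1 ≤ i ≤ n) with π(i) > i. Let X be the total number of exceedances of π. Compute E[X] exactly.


Write X = Σ_{i=1}^{33} X_i, where X_i = 1_{π(i) > i}.
For each fixed i, π(i) is uniform over {1, …, 33} (marginal of a uniform permutation), so P[π(i) > i] = (n − i)/n. Summing: Σ_{i=1}^{33} (n − i)/n = (0 + 1 + … + 32)/33 = 33(33 − 1)/(2·33) = (33 − 1)/2.
Hence E[X] = Σ_{i=1}^{33} (33 − i)/33 = 16 ≈ 16.00000.

E[X] = 16 = 16.00000.


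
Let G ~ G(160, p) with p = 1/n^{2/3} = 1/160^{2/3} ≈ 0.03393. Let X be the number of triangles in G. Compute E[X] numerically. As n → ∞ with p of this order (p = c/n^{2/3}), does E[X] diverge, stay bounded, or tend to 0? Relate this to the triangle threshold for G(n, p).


Number of potential triangles: C(160, 3) = 669920.
Each occurs with probability p³ ≈ (0.03393)³ ≈ 3.9062500e-05.
By linearity: E[X] = C(160, 3)·p³ ≈ 669920 · 3.9062500e-05 ≈ 26.16875.
Since α = 2/3 < 1, p = c/n^{2/3} ≫ 1/n is above the triangle threshold p ~ 1/n. Asymptotically E[X] ~ (c³/6)·n^{3(1−α)} = (1³/6)·n^{1} → ∞; triangles are abundant w.h.p.

E[X] ≈ 26.16875; in regime p = Θ(1/n^{2/3}) E[X] diverges (above the triangle threshold p ~ 1/n).


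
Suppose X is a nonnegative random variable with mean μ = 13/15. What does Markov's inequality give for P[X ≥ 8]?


μ = E[X] = 13/15, a = 8.
Markov: P[X ≥ 8] ≤ μ/a = (13/15)/8 = 13/120.
Numerically: ≈ 0.1083.
(Since a = 8 > μ = 0.8667, the bound 13/120 is < 1 and informative.)

P[X ≥ 8] ≤ 13/120 ≈ 0.1083.


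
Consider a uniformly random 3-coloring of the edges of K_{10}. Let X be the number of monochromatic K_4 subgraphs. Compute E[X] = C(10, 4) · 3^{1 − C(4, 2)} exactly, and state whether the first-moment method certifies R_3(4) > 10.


E[X] = C(10, 4) · 3^{1 − 6} = 210 · 3^{−5} = 210/243.
As a reduced fraction: E[X] = 70/81 ≈ 0.8642.
Is E[X] < 1? YES.
Since E[X] < 1, there exists a 3-coloring of K_{10} with no monochromatic K_4; hence R_3(4) > 10.

E[X] = 70/81 ≈ 0.8642; E[X] < 1, so R_3(4) > 10.


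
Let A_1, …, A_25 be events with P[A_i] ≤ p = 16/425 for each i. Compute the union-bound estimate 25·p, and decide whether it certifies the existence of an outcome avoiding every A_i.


Union bound: P[∪_{i=1}^{25} A_i] ≤ Σ_i P[A_i] ≤ 25·p = 25·(16/425) = 16/17.
Numerically: 16/17 ≈ 0.941.
Is 16/17 < 1? YES.
Since P[∪ A_i] ≤ 16/17 < 1, the complement has P[∩ A_i^c] ≥ 1 − 16/17 = 1/17 > 0, so some outcome avoids every A_i.

25·p = 16/17 ≈ 0.941; existence CERTIFIED by the union bound.


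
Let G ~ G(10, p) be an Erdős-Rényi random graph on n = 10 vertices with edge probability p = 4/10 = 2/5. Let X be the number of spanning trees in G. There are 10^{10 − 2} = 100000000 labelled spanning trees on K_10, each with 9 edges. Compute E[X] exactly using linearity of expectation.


K_10 has 10^{10 − 2} = 100000000 labelled spanning trees.
For each such spanning tree H, let X_H = 1 if all 9 edges of H are present in G. Then P[X_H = 1] = p^{9} = (2/5)^{9} = 512/1953125.
Summing the indicators: E[X] = Σ_H E[X_H] = 100000000 · p^{9} = 100000000 · 512/1953125 = 131072/5.
Numerically: E[X] ≈ 2.621e+04.

E[X] = 100000000 · (2/5)^{9} = 131072/5 ≈ 2.621e+04.


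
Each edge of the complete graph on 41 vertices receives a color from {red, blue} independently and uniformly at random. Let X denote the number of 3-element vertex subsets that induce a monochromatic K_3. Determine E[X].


Let X = Σ_S X_S over the C(41, 3) = 10660 subsets S of size 3, where X_S = 1 if the K_3 on S is monochromatic.
For a fixed S, the K_3 on S has C(3, 2) = 3 edges. P[all 3 edges red] = (1/2)^3, and likewise for blue, so P[monochromatic] = 2·(1/2)^3 = 2^{1 − 3} = 1/4.
By linearity: E[X] = C(41, 3) · 2^{1 − 3} = 10660 · 1/4 = 2665.
Numerically: E[X] ≈ 2665.000.

E[X] = C(41,3)·2^(1−C(3,2)) = 2665 ≈ 2665.000.


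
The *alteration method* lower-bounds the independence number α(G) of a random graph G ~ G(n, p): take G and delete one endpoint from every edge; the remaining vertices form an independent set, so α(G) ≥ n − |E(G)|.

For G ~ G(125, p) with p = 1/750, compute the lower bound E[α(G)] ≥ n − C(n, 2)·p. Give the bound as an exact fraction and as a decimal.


E[|E(G)|] = C(125, 2)·p = 7750 · (1/750) = 31/3.
E[α(G)] ≥ n − E[|E(G)|] = 125 − 31/3 = 344/3.
Numerically: ≈ 114.667.
(This is only a lower bound; the true E[α(G)] may be larger.)

E[α(G)] ≥ 344/3 ≈ 114.667.


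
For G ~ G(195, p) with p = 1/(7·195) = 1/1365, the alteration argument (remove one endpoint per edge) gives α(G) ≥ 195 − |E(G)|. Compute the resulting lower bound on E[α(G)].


E[|E(G)|] = C(195, 2)·p = 18915 · (1/1365) = 97/7.
E[α(G)] ≥ n − E[|E(G)|] = 195 − 97/7 = 1268/7.
Numerically: ≈ 181.1429.
(This is only a lower bound; the true E[α(G)] may be larger.)

E[α(G)] ≥ 1268/7 ≈ 181.1429.


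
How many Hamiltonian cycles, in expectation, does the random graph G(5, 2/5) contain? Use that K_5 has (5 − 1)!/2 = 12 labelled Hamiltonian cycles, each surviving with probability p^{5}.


K_5 has (5 − 1)!/2 = 12 labelled Hamiltonian cycles.
For each such Hamiltonian cycle H, let X_H = 1 if all 5 edges of H are present in G. Then P[X_H = 1] = p^{5} = (2/5)^{5} = 32/3125.
By linearity: E[X] = Σ_H E[X_H] = 12 · p^{5} = 12 · 32/3125 = 384/3125.
Numerically: E[X] ≈ 0.123.

E[X] = 12 · (2/5)^{5} = 384/3125 ≈ 0.123.


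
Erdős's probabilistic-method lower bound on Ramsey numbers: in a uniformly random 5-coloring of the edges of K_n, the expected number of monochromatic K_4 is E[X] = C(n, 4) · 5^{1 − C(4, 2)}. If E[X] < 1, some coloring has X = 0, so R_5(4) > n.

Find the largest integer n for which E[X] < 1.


We need C(n, 4) · 5^{1 − 6} < 1, i.e. C(n, 4) < 5^{6 − 1} = 3125.
Check values of n near the boundary:
  n = 13: C(13, 4) = 715; 715 < 3125? YES
  n = 14: C(14, 4) = 1001; 1001 < 3125? YES
  n = 15: C(15, 4) = 1365; 1365 < 3125? YES
  n = 16: C(16, 4) = 1820; 1820 < 3125? YES
  n = 17: C(17, 4) = 2380; 2380 < 3125? YES
  n = 18: C(18, 4) = 3060; 3060 < 3125? YES
  n = 19: C(19, 4) = 3876; 3876 < 3125? NO
The largest n with C(n, 4) < 3125 is n = 18 (where E[X] = 612/625 ≈ 0.9792). Hence R_5(4) > 18, i.e. R_5(4) ≥ 19.

Largest n = 18; hence R_5(4) > 18.


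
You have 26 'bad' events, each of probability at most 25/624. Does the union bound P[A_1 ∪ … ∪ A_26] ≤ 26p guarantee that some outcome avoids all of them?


Union bound: P[∪_{i=1}^{26} A_i] ≤ Σ_i P[A_i] ≤ 26·p = 26·(25/624) = 25/24.
Numerically: 25/24 ≈ 1.0417.
Is 25/24 < 1? NO.
Since the bound 25/24 is ≥ 1, the union bound is uninformative here; it does NOT by itself certify existence.

26·p = 25/24 ≈ 1.0417; existence NOT certified by the union bound.


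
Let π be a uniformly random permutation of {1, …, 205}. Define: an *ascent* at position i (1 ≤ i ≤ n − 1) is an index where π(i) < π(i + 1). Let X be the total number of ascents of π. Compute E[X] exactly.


Write X = Σ X_I over i = 1, …, 204, with X_I the indicator of one ascent.
There are 204 indicators.
For each fixed i, the pair (π(i), π(i+1)) is a uniformly random ordered pair of distinct values from {1, …, 205}; by symmetry P[π(i) < π(i+1)] = 1/2.
By linearity: E[X] = 204 · (1/2) = (205 − 1) · (1/2) = 102 ≈ 102.00000.

E[X] = 102 = 102.00000.


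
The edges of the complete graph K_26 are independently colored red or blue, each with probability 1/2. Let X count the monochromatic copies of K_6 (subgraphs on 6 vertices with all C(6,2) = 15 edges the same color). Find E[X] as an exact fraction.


Let X = Σ_S X_S over the C(26, 6) = 230230 subsets S of size 6, where X_S = 1 if the K_6 on S is monochromatic.
For a fixed S, the K_6 on S has C(6, 2) = 15 edges. P[all 15 edges red] = (1/2)^15, and likewise for blue, so P[monochromatic] = 2·(1/2)^15 = 2^{1 − 15} = 1/16384.
By linearity: E[X] = C(26, 6) · 2^{1 − 15} = 230230 · 1/16384 = 115115/8192.
Numerically: E[X] ≈ 14.05212.

E[X] = C(26,6)·2^(1−C(6,2)) = 115115/8192 ≈ 14.05212.


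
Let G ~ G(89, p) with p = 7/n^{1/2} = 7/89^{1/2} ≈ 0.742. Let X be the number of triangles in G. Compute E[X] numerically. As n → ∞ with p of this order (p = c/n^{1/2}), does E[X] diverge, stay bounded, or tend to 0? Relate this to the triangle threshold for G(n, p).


Number of potential triangles: C(89, 3) = 113564.
Each occurs with probability p³ ≈ (0.742)³ ≈ 4.08516e-01.
By linearity: E[X] = C(89, 3)·p³ ≈ 113564 · 4.08516e-01 ≈ 46392.715.
Since α = 1/2 < 1, p = c/n^{1/2} ≫ 1/n is above the triangle threshold p ~ 1/n. Asymptotically E[X] ~ (c³/6)·n^{3(1−α)} = (7³/6)·n^{1.5} → ∞; triangles are abundant w.h.p.

E[X] ≈ 46392.715; in regime p = Θ(1/n^{1/2}) E[X] diverges (above the triangle threshold p ~ 1/n).


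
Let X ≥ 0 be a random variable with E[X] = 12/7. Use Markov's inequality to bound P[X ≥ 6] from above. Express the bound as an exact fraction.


μ = E[X] = 12/7, a = 6.
Markov: P[X ≥ 6] ≤ μ/a = (12/7)/6 = 2/7.
Numerically: ≈ 0.286.
(Since a = 6 > μ = 1.714, the bound 2/7 is < 1 and informative.)

P[X ≥ 6] ≤ 2/7 ≈ 0.286.


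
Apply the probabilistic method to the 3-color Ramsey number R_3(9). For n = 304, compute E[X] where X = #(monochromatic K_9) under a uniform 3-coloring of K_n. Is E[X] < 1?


E[X] = C(304, 9) · 3^{1 − 36} = 54222992899492560 · 3^{−35} = 54222992899492560/50031545098999707.
As a reduced fraction: E[X] = 18074330966497520/16677181699666569 ≈ 1.084.
Is E[X] < 1? NO.
Since E[X] ≥ 1, the first-moment bound is inconclusive at n = 304; it does NOT by itself certify R_3(9) > 304.

E[X] = 18074330966497520/16677181699666569 ≈ 1.084; E[X] ≥ 1; first-moment method inconclusive here.


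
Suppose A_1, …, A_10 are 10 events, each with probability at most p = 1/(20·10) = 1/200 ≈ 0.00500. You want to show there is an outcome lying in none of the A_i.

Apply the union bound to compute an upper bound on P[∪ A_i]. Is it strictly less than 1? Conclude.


Union bound: P[∪_{i=1}^{10} A_i] ≤ Σ_i P[A_i] ≤ 10·p = 10·(1/200) = 1/20.
Numerically: 1/20 ≈ 0.05000.
Is 1/20 < 1? YES.
Since P[∪ A_i] ≤ 1/20 < 1, the complement has P[∩ A_i^c] ≥ 1 − 1/20 = 19/20 > 0, so some outcome avoids every A_i.

10·p = 1/20 ≈ 0.05000; existence CERTIFIED by the union bound.
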